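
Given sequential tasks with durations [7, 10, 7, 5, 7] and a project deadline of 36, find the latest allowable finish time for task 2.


LF(activity 2) = deadline - sum of successor durations
Successors: activities 3 through 5 with durations [7, 5, 7]
Sum of successor durations = 19
LF = 36 - 19 = 17

17


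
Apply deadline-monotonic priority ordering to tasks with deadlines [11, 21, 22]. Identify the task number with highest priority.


Sort tasks by relative deadline (ascending):
  Task 1: deadline = 11
  Task 2: deadline = 21
  Task 3: deadline = 22
Priority order (highest first): [1, 2, 3]
Highest priority task = 1

1


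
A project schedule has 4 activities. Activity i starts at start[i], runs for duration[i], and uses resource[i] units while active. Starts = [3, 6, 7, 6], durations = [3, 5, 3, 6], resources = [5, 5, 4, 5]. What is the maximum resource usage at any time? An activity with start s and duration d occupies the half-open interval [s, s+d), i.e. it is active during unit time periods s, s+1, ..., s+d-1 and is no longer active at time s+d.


Each activity i is active on [start_i, start_i + duration_i).
Compute total resource usage per time slot:
  t=0: active resources = [], total = 0
  t=1: active resources = [], total = 0
  t=2: active resources = [], total = 0
  t=3: active resources = [5], total = 5
  t=4: active resources = [5], total = 5
  t=5: active resources = [5], total = 5
  t=6: active resources = [5, 5], total = 10
  t=7: active resources = [5, 4, 5], total = 14
  t=8: active resources = [5, 4, 5], total = 14
  t=9: active resources = [5, 4, 5], total = 14
  t=10: active resources = [5, 5], total = 10
  t=11: active resources = [5], total = 5
Peak resource demand = 14

14


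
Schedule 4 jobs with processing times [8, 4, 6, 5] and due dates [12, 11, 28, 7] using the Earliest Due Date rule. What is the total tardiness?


Sort by due date (EDD order): [(5, 7), (4, 11), (8, 12), (6, 28)]
Compute completion times and tardiness:
  Job 1: p=5, d=7, C=5, tardiness=max(0,5-7)=0
  Job 2: p=4, d=11, C=9, tardiness=max(0,9-11)=0
  Job 3: p=8, d=12, C=17, tardiness=max(0,17-12)=5
  Job 4: p=6, d=28, C=23, tardiness=max(0,23-28)=0
Total tardiness = 5

5


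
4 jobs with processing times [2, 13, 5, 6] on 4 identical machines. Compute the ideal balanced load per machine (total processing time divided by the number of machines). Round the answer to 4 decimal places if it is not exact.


Total processing time = 2 + 13 + 5 + 6 = 26
Number of machines = 4
Ideal balanced load = 26 / 4 = 6.5

6.5


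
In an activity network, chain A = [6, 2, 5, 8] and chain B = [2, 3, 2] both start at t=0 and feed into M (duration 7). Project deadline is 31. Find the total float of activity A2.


Forward pass: ES(A2) = sum of predecessors on chain A = 6
EF = ES + duration = 6 + 2 = 8
Backward pass: LF(M) = deadline = 31; LS(M) = 31 - 7 = 24
LF(A2) = LS(M) - sum(successors on chain A) = 24 - 13 = 11
LS = LF - duration = 11 - 2 = 9
Total float = LS - ES = 9 - 6 = 3

3


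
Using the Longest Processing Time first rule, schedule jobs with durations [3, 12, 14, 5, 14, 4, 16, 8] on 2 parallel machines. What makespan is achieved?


Sort jobs in decreasing order (LPT): [16, 14, 14, 12, 8, 5, 4, 3]
Assign each job to the least loaded machine:
  Machine 1: jobs [16, 12, 8, 3], load = 39
  Machine 2: jobs [14, 14, 5, 4], load = 37
Makespan = max load = 39

39


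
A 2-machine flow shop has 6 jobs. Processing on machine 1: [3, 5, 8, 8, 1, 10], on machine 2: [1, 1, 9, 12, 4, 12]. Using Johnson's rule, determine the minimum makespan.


Apply Johnson's rule:
  Group 1 (a <= b): [(5, 1, 4), (3, 8, 9), (4, 8, 12), (6, 10, 12)]
  Group 2 (a > b): [(1, 3, 1), (2, 5, 1)]
Optimal job order: [5, 3, 4, 6, 1, 2]
Schedule:
  Job 5: M1 done at 1, M2 done at 5
  Job 3: M1 done at 9, M2 done at 18
  Job 4: M1 done at 17, M2 done at 30
  Job 6: M1 done at 27, M2 done at 42
  Job 1: M1 done at 30, M2 done at 43
  Job 2: M1 done at 35, M2 done at 44
Makespan = 44

44


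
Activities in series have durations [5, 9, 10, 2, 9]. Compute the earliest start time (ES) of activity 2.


Activity 2 starts after activities 1 through 1 complete.
Predecessor durations: [5]
ES = 5 = 5

5


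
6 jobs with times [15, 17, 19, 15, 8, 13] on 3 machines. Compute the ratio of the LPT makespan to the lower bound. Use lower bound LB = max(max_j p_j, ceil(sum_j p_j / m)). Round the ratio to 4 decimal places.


LPT order: [19, 17, 15, 15, 13, 8]
Machine loads after assignment: [27, 30, 30]
LPT makespan = 30
Lower bound = max(max_job, ceil(total/3)) = max(19, 29) = 29
Ratio = 30 / 29 = 1.0345

1.0345


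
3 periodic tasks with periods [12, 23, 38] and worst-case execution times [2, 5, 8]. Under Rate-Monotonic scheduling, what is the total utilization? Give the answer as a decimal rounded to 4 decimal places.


Compute individual utilizations (exact fractions):
  Task 1: C/T = 2/12 = 1/6 (approx. 0.1667)
  Task 2: C/T = 5/23 (approx. 0.2174)
  Task 3: C/T = 8/38 = 4/19 (approx. 0.2105)
Total utilization U = 1/6 + 5/23 + 4/19 = 1559/2622
Rounded to 4 decimal places: U = 0.5946
RM (Liu & Layland) bound for 3 tasks = 0.779763; compare with U = 1559/2622 (approx. 0.594584)
U <= bound, so schedulable by RM sufficient condition.

0.5946


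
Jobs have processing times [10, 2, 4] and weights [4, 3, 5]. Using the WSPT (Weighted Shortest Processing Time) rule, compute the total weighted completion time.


Compute p/w ratios and sort ascending (WSPT): [(2, 3), (4, 5), (10, 4)]
Compute weighted completion times:
  Job (p=2,w=3): C=2, w*C=3*2=6
  Job (p=4,w=5): C=6, w*C=5*6=30
  Job (p=10,w=4): C=16, w*C=4*16=64
Total weighted completion time = 100

100


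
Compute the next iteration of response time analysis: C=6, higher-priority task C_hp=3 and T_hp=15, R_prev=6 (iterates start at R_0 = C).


R_next = C + ceil(R_prev / T_hp) * C_hp
ceil(6 / 15) = ceil(0.4) = 1
Interference = 1 * 3 = 3
R_next = 6 + 3 = 9

9


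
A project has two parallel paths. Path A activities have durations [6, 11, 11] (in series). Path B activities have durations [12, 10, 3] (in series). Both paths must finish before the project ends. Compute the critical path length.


Path A total = 6 + 11 + 11 = 28
Path B total = 12 + 10 + 3 = 25
Critical path = longest path = max(28, 25) = 28

28


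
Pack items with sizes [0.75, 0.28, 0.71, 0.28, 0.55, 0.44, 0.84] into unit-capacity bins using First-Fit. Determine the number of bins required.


Place items sequentially using First-Fit:
  Item 0.75 -> new Bin 1
  Item 0.28 -> new Bin 2
  Item 0.71 -> Bin 2 (now 0.99)
  Item 0.28 -> new Bin 3
  Item 0.55 -> Bin 3 (now 0.83)
  Item 0.44 -> new Bin 4
  Item 0.84 -> new Bin 5
Total bins used = 5

5


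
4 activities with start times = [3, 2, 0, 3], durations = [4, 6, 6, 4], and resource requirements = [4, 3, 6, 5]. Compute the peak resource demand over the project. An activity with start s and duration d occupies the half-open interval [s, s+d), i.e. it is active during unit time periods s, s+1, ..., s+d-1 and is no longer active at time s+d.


Each activity i is active on [start_i, start_i + duration_i).
Compute total resource usage per time slot:
  t=0: active resources = [6], total = 6
  t=1: active resources = [6], total = 6
  t=2: active resources = [3, 6], total = 9
  t=3: active resources = [4, 3, 6, 5], total = 18
  t=4: active resources = [4, 3, 6, 5], total = 18
  t=5: active resources = [4, 3, 6, 5], total = 18
  t=6: active resources = [4, 3, 5], total = 12
  t=7: active resources = [3], total = 3
Peak resource demand = 18

18


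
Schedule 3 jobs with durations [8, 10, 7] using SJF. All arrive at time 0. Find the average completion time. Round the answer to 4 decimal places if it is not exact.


SJF order (ascending): [7, 8, 10]
Completion times:
  Job 1: burst=7, C=7
  Job 2: burst=8, C=15
  Job 3: burst=10, C=25
Average completion = 47/3 = 15.6667

15.6667


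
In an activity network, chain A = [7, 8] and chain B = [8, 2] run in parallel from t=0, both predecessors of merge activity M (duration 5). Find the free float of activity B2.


ES(B2) = sum of predecessors on chain B = 8
EF(B2) = ES + duration = 8 + 2 = 10
Successor of B2 is M. ES(M) = max(sum(A), sum(B)) = max(15, 10) = 15
Free float = ES(successor) - EF(current) = 15 - 10 = 5

5


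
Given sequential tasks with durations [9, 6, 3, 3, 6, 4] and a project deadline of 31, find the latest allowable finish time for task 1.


LF(activity 1) = deadline - sum of successor durations
Successors: activities 2 through 6 with durations [6, 3, 3, 6, 4]
Sum of successor durations = 22
LF = 31 - 22 = 9

9


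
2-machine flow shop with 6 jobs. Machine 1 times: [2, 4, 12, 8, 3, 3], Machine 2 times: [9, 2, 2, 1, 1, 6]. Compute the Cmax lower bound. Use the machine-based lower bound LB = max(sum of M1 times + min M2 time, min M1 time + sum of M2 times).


LB1 = sum(M1 times) + min(M2 times) = 32 + 1 = 33
LB2 = min(M1 times) + sum(M2 times) = 2 + 21 = 23
Lower bound = max(LB1, LB2) = max(33, 23) = 33

33


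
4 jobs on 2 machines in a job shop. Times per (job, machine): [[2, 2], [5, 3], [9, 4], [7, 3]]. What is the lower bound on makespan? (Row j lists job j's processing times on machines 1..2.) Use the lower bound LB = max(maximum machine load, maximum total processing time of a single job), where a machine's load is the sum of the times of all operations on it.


Machine loads:
  Machine 1: 2 + 5 + 9 + 7 = 23
  Machine 2: 2 + 3 + 4 + 3 = 12
Max machine load = 23
Job totals:
  Job 1: 4
  Job 2: 8
  Job 3: 13
  Job 4: 10
Max job total = 13
Lower bound = max(23, 13) = 23

23


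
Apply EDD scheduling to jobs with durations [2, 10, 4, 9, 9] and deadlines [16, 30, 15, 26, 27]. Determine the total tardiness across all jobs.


Sort by due date (EDD order): [(4, 15), (2, 16), (9, 26), (9, 27), (10, 30)]
Compute completion times and tardiness:
  Job 1: p=4, d=15, C=4, tardiness=max(0,4-15)=0
  Job 2: p=2, d=16, C=6, tardiness=max(0,6-16)=0
  Job 3: p=9, d=26, C=15, tardiness=max(0,15-26)=0
  Job 4: p=9, d=27, C=24, tardiness=max(0,24-27)=0
  Job 5: p=10, d=30, C=34, tardiness=max(0,34-30)=4
Total tardiness = 4

4


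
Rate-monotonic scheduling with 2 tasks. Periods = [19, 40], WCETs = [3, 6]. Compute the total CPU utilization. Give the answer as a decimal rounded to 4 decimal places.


Compute individual utilizations (exact fractions):
  Task 1: C/T = 3/19 (approx. 0.1579)
  Task 2: C/T = 6/40 = 3/20 (approx. 0.15)
Total utilization U = 3/19 + 3/20 = 117/380
Rounded to 4 decimal places: U = 0.3079
RM (Liu & Layland) bound for 2 tasks = 0.828427; compare with U = 117/380 (approx. 0.307895)
U <= bound, so schedulable by RM sufficient condition.

0.3079


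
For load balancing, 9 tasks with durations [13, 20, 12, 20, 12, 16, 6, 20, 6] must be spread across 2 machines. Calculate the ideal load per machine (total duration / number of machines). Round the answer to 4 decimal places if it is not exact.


Total processing time = 13 + 20 + 12 + 20 + 12 + 16 + 6 + 20 + 6 = 125
Number of machines = 2
Ideal balanced load = 125 / 2 = 62.5

62.5


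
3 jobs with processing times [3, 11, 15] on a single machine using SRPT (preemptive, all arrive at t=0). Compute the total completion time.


Since all jobs arrive at t=0, SRPT equals SPT ordering.
SPT order: [3, 11, 15]
Completion times:
  Job 1: p=3, C=3
  Job 2: p=11, C=14
  Job 3: p=15, C=29
Total completion time = 3 + 14 + 29 = 46

46


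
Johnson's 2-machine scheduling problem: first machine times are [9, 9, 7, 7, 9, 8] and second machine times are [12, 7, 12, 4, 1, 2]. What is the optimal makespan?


Apply Johnson's rule:
  Group 1 (a <= b): [(3, 7, 12), (1, 9, 12)]
  Group 2 (a > b): [(2, 9, 7), (4, 7, 4), (6, 8, 2), (5, 9, 1)]
Optimal job order: [3, 1, 2, 4, 6, 5]
Schedule:
  Job 3: M1 done at 7, M2 done at 19
  Job 1: M1 done at 16, M2 done at 31
  Job 2: M1 done at 25, M2 done at 38
  Job 4: M1 done at 32, M2 done at 42
  Job 6: M1 done at 40, M2 done at 44
  Job 5: M1 done at 49, M2 done at 50
Makespan = 50

50


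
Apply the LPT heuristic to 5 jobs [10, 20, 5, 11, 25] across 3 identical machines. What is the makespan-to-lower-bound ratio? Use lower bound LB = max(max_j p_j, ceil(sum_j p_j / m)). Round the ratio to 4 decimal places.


LPT order: [25, 20, 11, 10, 5]
Machine loads after assignment: [25, 25, 21]
LPT makespan = 25
Lower bound = max(max_job, ceil(total/3)) = max(25, 24) = 25
Ratio = 25 / 25 = 1.0

1.0


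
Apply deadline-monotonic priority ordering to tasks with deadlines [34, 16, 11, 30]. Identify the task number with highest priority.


Sort tasks by relative deadline (ascending):
  Task 3: deadline = 11
  Task 2: deadline = 16
  Task 4: deadline = 30
  Task 1: deadline = 34
Priority order (highest first): [3, 2, 4, 1]
Highest priority task = 3

3


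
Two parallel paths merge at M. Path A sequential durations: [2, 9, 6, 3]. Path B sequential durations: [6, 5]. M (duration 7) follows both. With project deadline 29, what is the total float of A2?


Forward pass: ES(A2) = sum of predecessors on chain A = 2
EF = ES + duration = 2 + 9 = 11
Backward pass: LF(M) = deadline = 29; LS(M) = 29 - 7 = 22
LF(A2) = LS(M) - sum(successors on chain A) = 22 - 9 = 13
LS = LF - duration = 13 - 9 = 4
Total float = LS - ES = 4 - 2 = 2

2


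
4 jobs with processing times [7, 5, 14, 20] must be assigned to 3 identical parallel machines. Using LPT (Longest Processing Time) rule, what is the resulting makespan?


Sort jobs in decreasing order (LPT): [20, 14, 7, 5]
Assign each job to the least loaded machine:
  Machine 1: jobs [20], load = 20
  Machine 2: jobs [14], load = 14
  Machine 3: jobs [7, 5], load = 12
Makespan = max load = 20

20


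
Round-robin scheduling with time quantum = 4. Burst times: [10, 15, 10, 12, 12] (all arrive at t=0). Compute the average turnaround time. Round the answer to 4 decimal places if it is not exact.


Time quantum = 4
Execution trace:
  J1 runs 4 units, time = 4
  J2 runs 4 units, time = 8
  J3 runs 4 units, time = 12
  J4 runs 4 units, time = 16
  J5 runs 4 units, time = 20
  J1 runs 4 units, time = 24
  J2 runs 4 units, time = 28
  J3 runs 4 units, time = 32
  J4 runs 4 units, time = 36
  J5 runs 4 units, time = 40
  J1 runs 2 units, time = 42
  J2 runs 4 units, time = 46
  J3 runs 2 units, time = 48
  J4 runs 4 units, time = 52
  J5 runs 4 units, time = 56
  J2 runs 3 units, time = 59
Finish times: [42, 59, 48, 52, 56]
Average turnaround = 257/5 = 51.4

51.4


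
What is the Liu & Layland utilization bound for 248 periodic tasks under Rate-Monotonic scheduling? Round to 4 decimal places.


Compute 2^(1/248) = 1.0027988578
Subtract 1: 1.0027988578 - 1 = 0.0027988578
Multiply by n: 248 * 0.0027988578 = 0.6941167344
Round to 4 dp: 0.6941

0.6941


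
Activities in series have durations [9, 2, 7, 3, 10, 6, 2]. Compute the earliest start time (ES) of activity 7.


Activity 7 starts after activities 1 through 6 complete.
Predecessor durations: [9, 2, 7, 3, 10, 6]
ES = 9 + 2 + 7 + 3 + 10 + 6 = 37

37


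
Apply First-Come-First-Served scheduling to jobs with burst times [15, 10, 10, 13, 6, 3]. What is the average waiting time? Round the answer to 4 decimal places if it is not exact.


FCFS order (as given): [15, 10, 10, 13, 6, 3]
Waiting times:
  Job 1: wait = 0
  Job 2: wait = 15
  Job 3: wait = 25
  Job 4: wait = 35
  Job 5: wait = 48
  Job 6: wait = 54
Sum of waiting times = 177
Average waiting time = 177/6 = 29.5

29.5


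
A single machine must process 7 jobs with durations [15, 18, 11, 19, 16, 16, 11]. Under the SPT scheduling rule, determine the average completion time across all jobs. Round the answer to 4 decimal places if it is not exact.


Sort jobs by processing time (SPT order): [11, 11, 15, 16, 16, 18, 19]
Compute completion times sequentially:
  Job 1: processing = 11, completes at 11
  Job 2: processing = 11, completes at 22
  Job 3: processing = 15, completes at 37
  Job 4: processing = 16, completes at 53
  Job 5: processing = 16, completes at 69
  Job 6: processing = 18, completes at 87
  Job 7: processing = 19, completes at 106
Sum of completion times = 385
Average completion time = 385/7 = 55.0

55.0


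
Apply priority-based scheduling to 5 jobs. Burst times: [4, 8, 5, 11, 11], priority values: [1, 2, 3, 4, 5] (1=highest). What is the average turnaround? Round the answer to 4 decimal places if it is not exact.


Sort by priority (ascending = highest first):
Order: [(1, 4), (2, 8), (3, 5), (4, 11), (5, 11)]
Completion times:
  Priority 1, burst=4, C=4
  Priority 2, burst=8, C=12
  Priority 3, burst=5, C=17
  Priority 4, burst=11, C=28
  Priority 5, burst=11, C=39
Average turnaround = 100/5 = 20.0

20.0


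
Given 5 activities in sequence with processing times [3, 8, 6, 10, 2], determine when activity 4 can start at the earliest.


Activity 4 starts after activities 1 through 3 complete.
Predecessor durations: [3, 8, 6]
ES = 3 + 8 + 6 = 17

17


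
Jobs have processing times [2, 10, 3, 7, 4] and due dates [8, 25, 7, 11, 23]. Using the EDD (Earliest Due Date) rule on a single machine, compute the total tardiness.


Sort by due date (EDD order): [(3, 7), (2, 8), (7, 11), (4, 23), (10, 25)]
Compute completion times and tardiness:
  Job 1: p=3, d=7, C=3, tardiness=max(0,3-7)=0
  Job 2: p=2, d=8, C=5, tardiness=max(0,5-8)=0
  Job 3: p=7, d=11, C=12, tardiness=max(0,12-11)=1
  Job 4: p=4, d=23, C=16, tardiness=max(0,16-23)=0
  Job 5: p=10, d=25, C=26, tardiness=max(0,26-25)=1
Total tardiness = 2

2


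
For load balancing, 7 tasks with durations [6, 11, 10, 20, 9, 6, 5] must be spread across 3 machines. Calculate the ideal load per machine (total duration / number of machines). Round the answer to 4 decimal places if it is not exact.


Total processing time = 6 + 11 + 10 + 20 + 9 + 6 + 5 = 67
Number of machines = 3
Ideal balanced load = 67 / 3 = 22.3333

22.3333


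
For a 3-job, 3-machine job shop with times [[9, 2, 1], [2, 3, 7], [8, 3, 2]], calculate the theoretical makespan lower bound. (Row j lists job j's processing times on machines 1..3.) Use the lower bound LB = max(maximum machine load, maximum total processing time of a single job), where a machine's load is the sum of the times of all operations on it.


Machine loads:
  Machine 1: 9 + 2 + 8 = 19
  Machine 2: 2 + 3 + 3 = 8
  Machine 3: 1 + 7 + 2 = 10
Max machine load = 19
Job totals:
  Job 1: 12
  Job 2: 12
  Job 3: 13
Max job total = 13
Lower bound = max(19, 13) = 19

19


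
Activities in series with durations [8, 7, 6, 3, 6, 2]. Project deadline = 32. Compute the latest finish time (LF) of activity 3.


LF(activity 3) = deadline - sum of successor durations
Successors: activities 4 through 6 with durations [3, 6, 2]
Sum of successor durations = 11
LF = 32 - 11 = 21

21


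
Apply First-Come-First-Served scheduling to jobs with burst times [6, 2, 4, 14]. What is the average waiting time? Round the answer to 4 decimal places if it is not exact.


FCFS order (as given): [6, 2, 4, 14]
Waiting times:
  Job 1: wait = 0
  Job 2: wait = 6
  Job 3: wait = 8
  Job 4: wait = 12
Sum of waiting times = 26
Average waiting time = 26/4 = 6.5

6.5


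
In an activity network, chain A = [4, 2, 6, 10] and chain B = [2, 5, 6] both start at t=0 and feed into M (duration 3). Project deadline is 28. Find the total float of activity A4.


Forward pass: ES(A4) = sum of predecessors on chain A = 12
EF = ES + duration = 12 + 10 = 22
Backward pass: LF(M) = deadline = 28; LS(M) = 28 - 3 = 25
LF(A4) = LS(M) - sum(successors on chain A) = 25 - 0 = 25
LS = LF - duration = 25 - 10 = 15
Total float = LS - ES = 15 - 12 = 3

3


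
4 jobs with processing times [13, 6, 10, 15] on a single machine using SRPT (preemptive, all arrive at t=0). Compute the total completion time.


Since all jobs arrive at t=0, SRPT equals SPT ordering.
SPT order: [6, 10, 13, 15]
Completion times:
  Job 1: p=6, C=6
  Job 2: p=10, C=16
  Job 3: p=13, C=29
  Job 4: p=15, C=44
Total completion time = 6 + 16 + 29 + 44 = 95

95


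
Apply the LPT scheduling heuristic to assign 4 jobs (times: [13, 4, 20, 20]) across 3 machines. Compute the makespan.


Sort jobs in decreasing order (LPT): [20, 20, 13, 4]
Assign each job to the least loaded machine:
  Machine 1: jobs [20], load = 20
  Machine 2: jobs [20], load = 20
  Machine 3: jobs [13, 4], load = 17
Makespan = max load = 20

20


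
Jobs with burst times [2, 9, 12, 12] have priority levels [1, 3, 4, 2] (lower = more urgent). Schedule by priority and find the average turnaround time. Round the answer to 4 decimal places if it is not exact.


Sort by priority (ascending = highest first):
Order: [(1, 2), (2, 12), (3, 9), (4, 12)]
Completion times:
  Priority 1, burst=2, C=2
  Priority 2, burst=12, C=14
  Priority 3, burst=9, C=23
  Priority 4, burst=12, C=35
Average turnaround = 74/4 = 18.5

18.5


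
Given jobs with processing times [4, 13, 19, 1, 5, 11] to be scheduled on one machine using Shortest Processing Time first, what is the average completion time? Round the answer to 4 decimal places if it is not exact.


Sort jobs by processing time (SPT order): [1, 4, 5, 11, 13, 19]
Compute completion times sequentially:
  Job 1: processing = 1, completes at 1
  Job 2: processing = 4, completes at 5
  Job 3: processing = 5, completes at 10
  Job 4: processing = 11, completes at 21
  Job 5: processing = 13, completes at 34
  Job 6: processing = 19, completes at 53
Sum of completion times = 124
Average completion time = 124/6 = 20.6667

20.6667


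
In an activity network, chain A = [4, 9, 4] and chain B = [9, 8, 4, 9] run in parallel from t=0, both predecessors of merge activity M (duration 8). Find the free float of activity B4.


ES(B4) = sum of predecessors on chain B = 21
EF(B4) = ES + duration = 21 + 9 = 30
Successor of B4 is M. ES(M) = max(sum(A), sum(B)) = max(17, 30) = 30
Free float = ES(successor) - EF(current) = 30 - 30 = 0

0


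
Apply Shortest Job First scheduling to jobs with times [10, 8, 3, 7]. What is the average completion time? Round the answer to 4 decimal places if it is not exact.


SJF order (ascending): [3, 7, 8, 10]
Completion times:
  Job 1: burst=3, C=3
  Job 2: burst=7, C=10
  Job 3: burst=8, C=18
  Job 4: burst=10, C=28
Average completion = 59/4 = 14.75

14.75


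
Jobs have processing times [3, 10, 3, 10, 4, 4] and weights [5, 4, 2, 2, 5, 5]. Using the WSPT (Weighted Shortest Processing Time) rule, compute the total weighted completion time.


Compute p/w ratios and sort ascending (WSPT): [(3, 5), (4, 5), (4, 5), (3, 2), (10, 4), (10, 2)]
Compute weighted completion times:
  Job (p=3,w=5): C=3, w*C=5*3=15
  Job (p=4,w=5): C=7, w*C=5*7=35
  Job (p=4,w=5): C=11, w*C=5*11=55
  Job (p=3,w=2): C=14, w*C=2*14=28
  Job (p=10,w=4): C=24, w*C=4*24=96
  Job (p=10,w=2): C=34, w*C=2*34=68
Total weighted completion time = 297

297


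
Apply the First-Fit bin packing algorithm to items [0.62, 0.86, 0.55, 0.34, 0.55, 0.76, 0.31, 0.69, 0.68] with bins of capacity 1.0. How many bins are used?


Place items sequentially using First-Fit:
  Item 0.62 -> new Bin 1
  Item 0.86 -> new Bin 2
  Item 0.55 -> new Bin 3
  Item 0.34 -> Bin 1 (now 0.96)
  Item 0.55 -> new Bin 4
  Item 0.76 -> new Bin 5
  Item 0.31 -> Bin 3 (now 0.86)
  Item 0.69 -> new Bin 6
  Item 0.68 -> new Bin 7
Total bins used = 7

7


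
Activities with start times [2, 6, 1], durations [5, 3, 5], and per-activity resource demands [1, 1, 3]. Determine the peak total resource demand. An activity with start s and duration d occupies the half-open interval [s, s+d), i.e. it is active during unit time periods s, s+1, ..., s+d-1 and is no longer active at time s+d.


Each activity i is active on [start_i, start_i + duration_i).
Compute total resource usage per time slot:
  t=0: active resources = [], total = 0
  t=1: active resources = [3], total = 3
  t=2: active resources = [1, 3], total = 4
  t=3: active resources = [1, 3], total = 4
  t=4: active resources = [1, 3], total = 4
  t=5: active resources = [1, 3], total = 4
  t=6: active resources = [1, 1], total = 2
  t=7: active resources = [1], total = 1
  t=8: active resources = [1], total = 1
Peak resource demand = 4

4


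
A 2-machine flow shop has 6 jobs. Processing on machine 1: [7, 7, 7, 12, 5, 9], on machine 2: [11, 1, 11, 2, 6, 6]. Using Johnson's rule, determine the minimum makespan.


Apply Johnson's rule:
  Group 1 (a <= b): [(5, 5, 6), (1, 7, 11), (3, 7, 11)]
  Group 2 (a > b): [(6, 9, 6), (4, 12, 2), (2, 7, 1)]
Optimal job order: [5, 1, 3, 6, 4, 2]
Schedule:
  Job 5: M1 done at 5, M2 done at 11
  Job 1: M1 done at 12, M2 done at 23
  Job 3: M1 done at 19, M2 done at 34
  Job 6: M1 done at 28, M2 done at 40
  Job 4: M1 done at 40, M2 done at 42
  Job 2: M1 done at 47, M2 done at 48
Makespan = 48

48


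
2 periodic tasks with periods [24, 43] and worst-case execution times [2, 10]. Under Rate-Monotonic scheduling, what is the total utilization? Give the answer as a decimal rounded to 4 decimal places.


Compute individual utilizations (exact fractions):
  Task 1: C/T = 2/24 = 1/12 (approx. 0.0833)
  Task 2: C/T = 10/43 (approx. 0.2326)
Total utilization U = 1/12 + 10/43 = 163/516
Rounded to 4 decimal places: U = 0.3159
RM (Liu & Layland) bound for 2 tasks = 0.828427; compare with U = 163/516 (approx. 0.315891)
U <= bound, so schedulable by RM sufficient condition.

0.3159


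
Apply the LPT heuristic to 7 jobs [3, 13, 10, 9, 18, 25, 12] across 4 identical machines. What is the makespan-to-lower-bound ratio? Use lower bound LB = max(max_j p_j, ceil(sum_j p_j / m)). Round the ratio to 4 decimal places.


LPT order: [25, 18, 13, 12, 10, 9, 3]
Machine loads after assignment: [25, 21, 22, 22]
LPT makespan = 25
Lower bound = max(max_job, ceil(total/4)) = max(25, 23) = 25
Ratio = 25 / 25 = 1.0

1.0


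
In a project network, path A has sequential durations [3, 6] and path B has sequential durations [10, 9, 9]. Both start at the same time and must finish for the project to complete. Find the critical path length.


Path A total = 3 + 6 = 9
Path B total = 10 + 9 + 9 = 28
Critical path = longest path = max(9, 28) = 28

28


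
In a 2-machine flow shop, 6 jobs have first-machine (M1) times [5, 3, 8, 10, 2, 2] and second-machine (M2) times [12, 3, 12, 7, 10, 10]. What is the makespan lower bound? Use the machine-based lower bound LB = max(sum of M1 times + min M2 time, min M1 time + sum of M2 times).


LB1 = sum(M1 times) + min(M2 times) = 30 + 3 = 33
LB2 = min(M1 times) + sum(M2 times) = 2 + 54 = 56
Lower bound = max(LB1, LB2) = max(33, 56) = 56

56


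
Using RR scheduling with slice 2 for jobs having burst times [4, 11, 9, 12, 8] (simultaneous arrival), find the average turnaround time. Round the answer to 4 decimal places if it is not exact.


Time quantum = 2
Execution trace:
  J1 runs 2 units, time = 2
  J2 runs 2 units, time = 4
  J3 runs 2 units, time = 6
  J4 runs 2 units, time = 8
  J5 runs 2 units, time = 10
  J1 runs 2 units, time = 12
  J2 runs 2 units, time = 14
  J3 runs 2 units, time = 16
  J4 runs 2 units, time = 18
  J5 runs 2 units, time = 20
  J2 runs 2 units, time = 22
  J3 runs 2 units, time = 24
  J4 runs 2 units, time = 26
  J5 runs 2 units, time = 28
  J2 runs 2 units, time = 30
  J3 runs 2 units, time = 32
  J4 runs 2 units, time = 34
  J5 runs 2 units, time = 36
  J2 runs 2 units, time = 38
  J3 runs 1 units, time = 39
  J4 runs 2 units, time = 41
  J2 runs 1 units, time = 42
  J4 runs 2 units, time = 44
Finish times: [12, 42, 39, 44, 36]
Average turnaround = 173/5 = 34.6

34.6


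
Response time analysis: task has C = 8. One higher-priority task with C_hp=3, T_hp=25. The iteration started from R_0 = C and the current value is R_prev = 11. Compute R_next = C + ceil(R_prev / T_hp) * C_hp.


R_next = C + ceil(R_prev / T_hp) * C_hp
ceil(11 / 25) = ceil(0.44) = 1
Interference = 1 * 3 = 3
R_next = 8 + 3 = 11
R_next = R_prev, so the iteration has converged (response time = 11).

11


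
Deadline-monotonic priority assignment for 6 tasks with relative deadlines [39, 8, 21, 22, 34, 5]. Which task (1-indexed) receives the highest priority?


Sort tasks by relative deadline (ascending):
  Task 6: deadline = 5
  Task 2: deadline = 8
  Task 3: deadline = 21
  Task 4: deadline = 22
  Task 5: deadline = 34
  Task 1: deadline = 39
Priority order (highest first): [6, 2, 3, 4, 5, 1]
Highest priority task = 6

6


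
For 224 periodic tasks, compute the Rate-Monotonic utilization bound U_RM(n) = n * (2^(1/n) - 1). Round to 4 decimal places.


Compute 2^(1/224) = 1.0030991997
Subtract 1: 1.0030991997 - 1 = 0.0030991997
Multiply by n: 224 * 0.0030991997 = 0.6942207328
Round to 4 dp: 0.6942

0.6942


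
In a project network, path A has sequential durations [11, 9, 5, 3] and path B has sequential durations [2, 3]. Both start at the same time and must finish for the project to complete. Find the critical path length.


Path A total = 11 + 9 + 5 + 3 = 28
Path B total = 2 + 3 = 5
Critical path = longest path = max(28, 5) = 28

28


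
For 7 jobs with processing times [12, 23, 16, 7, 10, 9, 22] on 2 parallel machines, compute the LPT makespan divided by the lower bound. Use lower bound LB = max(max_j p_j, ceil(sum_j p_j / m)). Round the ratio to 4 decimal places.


LPT order: [23, 22, 16, 12, 10, 9, 7]
Machine loads after assignment: [52, 47]
LPT makespan = 52
Lower bound = max(max_job, ceil(total/2)) = max(23, 50) = 50
Ratio = 52 / 50 = 1.04

1.04


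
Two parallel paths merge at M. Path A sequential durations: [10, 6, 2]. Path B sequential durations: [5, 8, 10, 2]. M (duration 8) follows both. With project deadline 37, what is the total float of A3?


Forward pass: ES(A3) = sum of predecessors on chain A = 16
EF = ES + duration = 16 + 2 = 18
Backward pass: LF(M) = deadline = 37; LS(M) = 37 - 8 = 29
LF(A3) = LS(M) - sum(successors on chain A) = 29 - 0 = 29
LS = LF - duration = 29 - 2 = 27
Total float = LS - ES = 27 - 16 = 11

11


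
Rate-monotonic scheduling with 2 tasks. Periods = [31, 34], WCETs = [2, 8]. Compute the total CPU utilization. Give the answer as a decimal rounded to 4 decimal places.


Compute individual utilizations (exact fractions):
  Task 1: C/T = 2/31 (approx. 0.0645)
  Task 2: C/T = 8/34 = 4/17 (approx. 0.2353)
Total utilization U = 2/31 + 4/17 = 158/527
Rounded to 4 decimal places: U = 0.2998
RM (Liu & Layland) bound for 2 tasks = 0.828427; compare with U = 158/527 (approx. 0.299810)
U <= bound, so schedulable by RM sufficient condition.

0.2998


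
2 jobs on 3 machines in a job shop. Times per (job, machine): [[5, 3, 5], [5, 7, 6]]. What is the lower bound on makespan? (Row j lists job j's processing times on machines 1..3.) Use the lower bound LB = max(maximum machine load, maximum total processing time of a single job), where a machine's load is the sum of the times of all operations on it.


Machine loads:
  Machine 1: 5 + 5 = 10
  Machine 2: 3 + 7 = 10
  Machine 3: 5 + 6 = 11
Max machine load = 11
Job totals:
  Job 1: 13
  Job 2: 18
Max job total = 18
Lower bound = max(11, 18) = 18

18


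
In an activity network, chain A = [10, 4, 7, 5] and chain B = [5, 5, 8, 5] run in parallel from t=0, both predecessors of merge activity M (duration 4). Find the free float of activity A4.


ES(A4) = sum of predecessors on chain A = 21
EF(A4) = ES + duration = 21 + 5 = 26
Successor of A4 is M. ES(M) = max(sum(A), sum(B)) = max(26, 23) = 26
Free float = ES(successor) - EF(current) = 26 - 26 = 0

0


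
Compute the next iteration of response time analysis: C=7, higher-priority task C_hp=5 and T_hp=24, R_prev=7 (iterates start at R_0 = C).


R_next = C + ceil(R_prev / T_hp) * C_hp
ceil(7 / 24) = ceil(0.2917) = 1
Interference = 1 * 5 = 5
R_next = 7 + 5 = 12

12


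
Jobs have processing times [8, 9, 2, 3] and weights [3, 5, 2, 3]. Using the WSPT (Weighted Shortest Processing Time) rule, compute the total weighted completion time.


Compute p/w ratios and sort ascending (WSPT): [(2, 2), (3, 3), (9, 5), (8, 3)]
Compute weighted completion times:
  Job (p=2,w=2): C=2, w*C=2*2=4
  Job (p=3,w=3): C=5, w*C=3*5=15
  Job (p=9,w=5): C=14, w*C=5*14=70
  Job (p=8,w=3): C=22, w*C=3*22=66
Total weighted completion time = 155

155


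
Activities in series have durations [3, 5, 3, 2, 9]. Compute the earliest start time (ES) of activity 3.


Activity 3 starts after activities 1 through 2 complete.
Predecessor durations: [3, 5]
ES = 3 + 5 = 8

8


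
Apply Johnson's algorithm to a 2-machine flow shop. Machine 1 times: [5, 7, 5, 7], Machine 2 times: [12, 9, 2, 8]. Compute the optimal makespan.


Apply Johnson's rule:
  Group 1 (a <= b): [(1, 5, 12), (2, 7, 9), (4, 7, 8)]
  Group 2 (a > b): [(3, 5, 2)]
Optimal job order: [1, 2, 4, 3]
Schedule:
  Job 1: M1 done at 5, M2 done at 17
  Job 2: M1 done at 12, M2 done at 26
  Job 4: M1 done at 19, M2 done at 34
  Job 3: M1 done at 24, M2 done at 36
Makespan = 36

36


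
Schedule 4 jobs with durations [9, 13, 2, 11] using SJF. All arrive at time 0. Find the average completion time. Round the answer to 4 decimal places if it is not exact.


SJF order (ascending): [2, 9, 11, 13]
Completion times:
  Job 1: burst=2, C=2
  Job 2: burst=9, C=11
  Job 3: burst=11, C=22
  Job 4: burst=13, C=35
Average completion = 70/4 = 17.5

17.5


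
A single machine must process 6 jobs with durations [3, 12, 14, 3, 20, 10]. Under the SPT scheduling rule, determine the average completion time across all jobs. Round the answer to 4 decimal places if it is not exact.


Sort jobs by processing time (SPT order): [3, 3, 10, 12, 14, 20]
Compute completion times sequentially:
  Job 1: processing = 3, completes at 3
  Job 2: processing = 3, completes at 6
  Job 3: processing = 10, completes at 16
  Job 4: processing = 12, completes at 28
  Job 5: processing = 14, completes at 42
  Job 6: processing = 20, completes at 62
Sum of completion times = 157
Average completion time = 157/6 = 26.1667

26.1667


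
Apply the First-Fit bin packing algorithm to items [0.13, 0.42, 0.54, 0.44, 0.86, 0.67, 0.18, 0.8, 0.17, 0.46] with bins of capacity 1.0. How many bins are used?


Place items sequentially using First-Fit:
  Item 0.13 -> new Bin 1
  Item 0.42 -> Bin 1 (now 0.55)
  Item 0.54 -> new Bin 2
  Item 0.44 -> Bin 1 (now 0.99)
  Item 0.86 -> new Bin 3
  Item 0.67 -> new Bin 4
  Item 0.18 -> Bin 2 (now 0.72)
  Item 0.8 -> new Bin 5
  Item 0.17 -> Bin 2 (now 0.89)
  Item 0.46 -> new Bin 6
Total bins used = 6

6


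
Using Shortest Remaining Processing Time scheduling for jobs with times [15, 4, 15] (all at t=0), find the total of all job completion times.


Since all jobs arrive at t=0, SRPT equals SPT ordering.
SPT order: [4, 15, 15]
Completion times:
  Job 1: p=4, C=4
  Job 2: p=15, C=19
  Job 3: p=15, C=34
Total completion time = 4 + 19 + 34 = 57

57


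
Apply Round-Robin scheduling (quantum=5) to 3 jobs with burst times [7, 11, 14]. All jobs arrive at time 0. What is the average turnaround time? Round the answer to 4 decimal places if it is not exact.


Time quantum = 5
Execution trace:
  J1 runs 5 units, time = 5
  J2 runs 5 units, time = 10
  J3 runs 5 units, time = 15
  J1 runs 2 units, time = 17
  J2 runs 5 units, time = 22
  J3 runs 5 units, time = 27
  J2 runs 1 units, time = 28
  J3 runs 4 units, time = 32
Finish times: [17, 28, 32]
Average turnaround = 77/3 = 25.6667

25.6667


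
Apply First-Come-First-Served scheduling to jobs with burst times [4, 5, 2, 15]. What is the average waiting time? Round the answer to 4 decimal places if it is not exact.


FCFS order (as given): [4, 5, 2, 15]
Waiting times:
  Job 1: wait = 0
  Job 2: wait = 4
  Job 3: wait = 9
  Job 4: wait = 11
Sum of waiting times = 24
Average waiting time = 24/4 = 6.0

6.0


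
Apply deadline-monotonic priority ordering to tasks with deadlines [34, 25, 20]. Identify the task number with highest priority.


Sort tasks by relative deadline (ascending):
  Task 3: deadline = 20
  Task 2: deadline = 25
  Task 1: deadline = 34
Priority order (highest first): [3, 2, 1]
Highest priority task = 3

3


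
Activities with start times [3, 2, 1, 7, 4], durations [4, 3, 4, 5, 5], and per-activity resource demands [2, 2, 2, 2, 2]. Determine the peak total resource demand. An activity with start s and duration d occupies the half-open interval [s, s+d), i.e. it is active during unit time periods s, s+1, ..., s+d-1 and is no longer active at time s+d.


Each activity i is active on [start_i, start_i + duration_i).
Compute total resource usage per time slot:
  t=0: active resources = [], total = 0
  t=1: active resources = [2], total = 2
  t=2: active resources = [2, 2], total = 4
  t=3: active resources = [2, 2, 2], total = 6
  t=4: active resources = [2, 2, 2, 2], total = 8
  t=5: active resources = [2, 2], total = 4
  t=6: active resources = [2, 2], total = 4
  t=7: active resources = [2, 2], total = 4
  t=8: active resources = [2, 2], total = 4
  t=9: active resources = [2], total = 2
  t=10: active resources = [2], total = 2
  t=11: active resources = [2], total = 2
Peak resource demand = 8

8


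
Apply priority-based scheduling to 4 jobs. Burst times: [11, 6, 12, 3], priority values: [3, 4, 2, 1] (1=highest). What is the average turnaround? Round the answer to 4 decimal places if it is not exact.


Sort by priority (ascending = highest first):
Order: [(1, 3), (2, 12), (3, 11), (4, 6)]
Completion times:
  Priority 1, burst=3, C=3
  Priority 2, burst=12, C=15
  Priority 3, burst=11, C=26
  Priority 4, burst=6, C=32
Average turnaround = 76/4 = 19.0

19.0


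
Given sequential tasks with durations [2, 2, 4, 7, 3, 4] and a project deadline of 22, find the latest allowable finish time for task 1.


LF(activity 1) = deadline - sum of successor durations
Successors: activities 2 through 6 with durations [2, 4, 7, 3, 4]
Sum of successor durations = 20
LF = 22 - 20 = 2

2


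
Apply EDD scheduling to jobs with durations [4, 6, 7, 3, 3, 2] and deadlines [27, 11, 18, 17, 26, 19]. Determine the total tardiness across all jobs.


Sort by due date (EDD order): [(6, 11), (3, 17), (7, 18), (2, 19), (3, 26), (4, 27)]
Compute completion times and tardiness:
  Job 1: p=6, d=11, C=6, tardiness=max(0,6-11)=0
  Job 2: p=3, d=17, C=9, tardiness=max(0,9-17)=0
  Job 3: p=7, d=18, C=16, tardiness=max(0,16-18)=0
  Job 4: p=2, d=19, C=18, tardiness=max(0,18-19)=0
  Job 5: p=3, d=26, C=21, tardiness=max(0,21-26)=0
  Job 6: p=4, d=27, C=25, tardiness=max(0,25-27)=0
Total tardiness = 0

0


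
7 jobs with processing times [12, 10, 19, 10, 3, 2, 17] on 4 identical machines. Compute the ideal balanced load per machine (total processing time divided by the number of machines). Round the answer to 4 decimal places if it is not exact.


Total processing time = 12 + 10 + 19 + 10 + 3 + 2 + 17 = 73
Number of machines = 4
Ideal balanced load = 73 / 4 = 18.25

18.25


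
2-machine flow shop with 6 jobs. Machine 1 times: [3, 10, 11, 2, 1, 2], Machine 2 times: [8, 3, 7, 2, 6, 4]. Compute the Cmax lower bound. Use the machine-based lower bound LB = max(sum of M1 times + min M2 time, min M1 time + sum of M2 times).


LB1 = sum(M1 times) + min(M2 times) = 29 + 2 = 31
LB2 = min(M1 times) + sum(M2 times) = 1 + 30 = 31
Lower bound = max(LB1, LB2) = max(31, 31) = 31

31


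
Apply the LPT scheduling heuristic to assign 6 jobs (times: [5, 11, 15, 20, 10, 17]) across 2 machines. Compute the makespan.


Sort jobs in decreasing order (LPT): [20, 17, 15, 11, 10, 5]
Assign each job to the least loaded machine:
  Machine 1: jobs [20, 11, 10], load = 41
  Machine 2: jobs [17, 15, 5], load = 37
Makespan = max load = 41

41


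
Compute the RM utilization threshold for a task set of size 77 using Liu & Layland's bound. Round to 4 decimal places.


Compute 2^(1/77) = 1.0090425505
Subtract 1: 1.0090425505 - 1 = 0.0090425505
Multiply by n: 77 * 0.0090425505 = 0.6962763885
Round to 4 dp: 0.6963

0.6963


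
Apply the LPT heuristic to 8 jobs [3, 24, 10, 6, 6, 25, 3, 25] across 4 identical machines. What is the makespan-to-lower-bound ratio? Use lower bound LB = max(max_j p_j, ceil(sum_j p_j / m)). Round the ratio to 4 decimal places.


LPT order: [25, 25, 24, 10, 6, 6, 3, 3]
Machine loads after assignment: [25, 25, 27, 25]
LPT makespan = 27
Lower bound = max(max_job, ceil(total/4)) = max(25, 26) = 26
Ratio = 27 / 26 = 1.0385

1.0385
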